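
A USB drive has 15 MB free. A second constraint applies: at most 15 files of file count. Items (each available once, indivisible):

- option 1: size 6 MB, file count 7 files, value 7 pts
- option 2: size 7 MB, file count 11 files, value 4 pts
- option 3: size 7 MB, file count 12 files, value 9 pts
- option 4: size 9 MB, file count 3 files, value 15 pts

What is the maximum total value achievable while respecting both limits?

22 pts

Feasible sets respecting both limits:
- option 1+option 4: size 15, file count 10, value 22
- option 4: size 9, file count 3, value 15
- option 3: size 7, file count 12, value 9
Best: 22 pts.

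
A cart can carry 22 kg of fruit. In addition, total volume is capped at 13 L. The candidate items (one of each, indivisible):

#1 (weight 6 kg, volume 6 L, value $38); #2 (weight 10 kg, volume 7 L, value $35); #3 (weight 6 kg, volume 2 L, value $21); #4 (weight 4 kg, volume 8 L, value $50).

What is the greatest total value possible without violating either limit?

$73

Feasible sets respecting both limits:
- #1+#2: weight 16, volume 13, value 73
- #3+#4: weight 10, volume 10, value 71
- #1+#3: weight 12, volume 8, value 59
Best: $73.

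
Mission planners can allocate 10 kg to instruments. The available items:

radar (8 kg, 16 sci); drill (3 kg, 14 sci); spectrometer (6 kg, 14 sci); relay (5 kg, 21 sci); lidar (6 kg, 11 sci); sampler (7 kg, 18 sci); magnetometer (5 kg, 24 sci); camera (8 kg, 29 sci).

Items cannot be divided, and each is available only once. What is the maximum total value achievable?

45 sci

Check high-value combinations within 10 kg:
- relay+magnetometer: mass 5+5=10, value 21+24=45
- drill+magnetometer: mass 3+5=8, value 14+24=38
- drill+relay: mass 3+5=8, value 14+21=35
- drill+sampler: mass 3+7=10, value 14+18=32
- camera: mass 8, value 29
Best: 45 sci.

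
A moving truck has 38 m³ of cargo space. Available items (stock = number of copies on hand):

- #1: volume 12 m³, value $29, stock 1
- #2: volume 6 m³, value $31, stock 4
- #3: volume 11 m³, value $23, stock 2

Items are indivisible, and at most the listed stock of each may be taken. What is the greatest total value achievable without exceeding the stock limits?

Best selections within volume 38 and stock limits:
- 1×#1 + 4×#2: volume 36, value 153
- 4×#2 + 1×#3: volume 35, value 147
- 4×#2: volume 24, value 124
Best: $153.

$153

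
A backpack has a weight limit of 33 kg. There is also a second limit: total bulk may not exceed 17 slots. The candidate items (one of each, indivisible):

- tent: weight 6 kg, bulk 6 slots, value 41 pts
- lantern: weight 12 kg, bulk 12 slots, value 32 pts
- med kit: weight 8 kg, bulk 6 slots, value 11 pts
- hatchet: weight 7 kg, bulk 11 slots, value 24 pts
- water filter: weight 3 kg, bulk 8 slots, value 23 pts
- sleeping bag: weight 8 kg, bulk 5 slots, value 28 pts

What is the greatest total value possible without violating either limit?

80 pts

Feasible sets respecting both limits:
- tent+med kit+sleeping bag: weight 22, bulk 17, value 80
- tent+sleeping bag: weight 14, bulk 11, value 69
- tent+hatchet: weight 13, bulk 17, value 65
- tent+water filter: weight 9, bulk 14, value 64
Best: 80 pts.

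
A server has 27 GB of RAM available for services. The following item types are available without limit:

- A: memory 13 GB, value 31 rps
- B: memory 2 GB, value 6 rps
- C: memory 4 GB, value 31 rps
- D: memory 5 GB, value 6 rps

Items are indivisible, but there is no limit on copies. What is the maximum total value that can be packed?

Best value-per-unit is C at 31/4; filling with it alone gives 6×31 = 186.
Optimal mix: 1×B + 6×C → memory 26, value 192.

192 rps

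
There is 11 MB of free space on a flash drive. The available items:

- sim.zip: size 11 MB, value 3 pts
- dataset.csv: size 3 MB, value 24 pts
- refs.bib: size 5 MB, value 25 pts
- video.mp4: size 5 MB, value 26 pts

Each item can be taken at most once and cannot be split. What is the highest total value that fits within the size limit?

This is a 0/1 knapsack; check combinations near the capacity.
- refs.bib+video.mp4: size 5+5=10, value 25+26=51
- dataset.csv+video.mp4: size 3+5=8, value 24+26=50
- dataset.csv+refs.bib: size 3+5=8, value 24+25=49
- video.mp4: size 5, value 26
- refs.bib: size 5, value 25
Best: 51 pts.

51 pts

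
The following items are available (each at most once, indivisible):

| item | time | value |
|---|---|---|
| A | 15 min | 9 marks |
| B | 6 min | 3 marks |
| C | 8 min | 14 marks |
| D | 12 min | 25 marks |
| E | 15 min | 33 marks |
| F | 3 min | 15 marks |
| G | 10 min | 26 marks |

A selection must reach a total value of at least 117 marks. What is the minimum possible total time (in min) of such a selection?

Subsets with value ≥ 117, sorted by total time:
- A+C+D+E+F+G: time 63, value 122
- A+B+C+D+E+F+G: time 69, value 125
Minimum time: 63 min.

63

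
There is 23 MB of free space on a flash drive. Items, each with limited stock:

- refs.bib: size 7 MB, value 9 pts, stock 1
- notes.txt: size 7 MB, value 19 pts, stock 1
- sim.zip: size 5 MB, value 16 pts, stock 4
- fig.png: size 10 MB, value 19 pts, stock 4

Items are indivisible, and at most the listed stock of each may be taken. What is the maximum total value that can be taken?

Best selections within size 23 and stock limits:
- 1×notes.txt + 3×sim.zip: size 22, value 67
- 4×sim.zip: size 20, value 64
Best: 67 pts.

67 pts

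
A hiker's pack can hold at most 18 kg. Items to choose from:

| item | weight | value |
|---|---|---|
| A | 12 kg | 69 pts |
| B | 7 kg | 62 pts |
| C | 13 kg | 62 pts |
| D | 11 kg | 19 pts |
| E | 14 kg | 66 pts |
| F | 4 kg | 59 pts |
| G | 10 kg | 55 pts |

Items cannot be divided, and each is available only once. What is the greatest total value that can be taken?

Check high-value combinations within 18 kg:
- A+F: weight 12+4=16, value 69+59=128
- E+F: weight 14+4=18, value 66+59=125
- B+F: weight 7+4=11, value 62+59=121
Best: 128 pts.

128 pts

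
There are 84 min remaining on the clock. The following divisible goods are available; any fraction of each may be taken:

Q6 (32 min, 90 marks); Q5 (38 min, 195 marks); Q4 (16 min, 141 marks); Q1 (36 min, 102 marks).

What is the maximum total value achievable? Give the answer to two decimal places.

421.00

Take in order of value per unit:
- Q4 (141/16 per unit): all 16 → value 141, running total 141.00
- Q5 (195/38 per unit): all 38 → value 195, running total 336.00
- Q1 (102/36 per unit): 30 of 36 → value 30×102/36 = 85.0000, running total 421.00
Total 421.00.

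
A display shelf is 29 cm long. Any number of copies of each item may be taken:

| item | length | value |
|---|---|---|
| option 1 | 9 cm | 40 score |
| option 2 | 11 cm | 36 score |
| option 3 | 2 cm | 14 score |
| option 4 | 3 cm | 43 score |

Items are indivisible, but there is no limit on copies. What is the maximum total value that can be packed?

401 score

Best value-per-unit is option 4 at 43/3; filling with it alone gives 9×43 = 387.
Optimal mix: 1×option 3 + 9×option 4 → length 29, value 401.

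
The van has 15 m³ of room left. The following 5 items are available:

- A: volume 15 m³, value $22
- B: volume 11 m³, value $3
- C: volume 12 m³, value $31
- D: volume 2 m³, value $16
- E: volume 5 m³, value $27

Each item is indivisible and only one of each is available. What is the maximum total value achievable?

Check high-value combinations within 15 m³:
- C+D: volume 12+2=14, value 31+16=47
- D+E: volume 2+5=7, value 16+27=43
- C: volume 12, value 31
Best: $47.

$47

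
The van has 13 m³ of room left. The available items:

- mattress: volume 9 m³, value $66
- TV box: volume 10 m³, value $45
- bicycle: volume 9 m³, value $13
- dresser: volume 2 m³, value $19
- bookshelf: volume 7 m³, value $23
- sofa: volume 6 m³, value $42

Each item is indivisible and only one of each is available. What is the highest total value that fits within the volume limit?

$85

Check high-value combinations within 13 m³:
- mattress+dresser: volume 9+2=11, value 66+19=85
- mattress: volume 9, value 66
- bookshelf+sofa: volume 7+6=13, value 23+42=65
- TV box+dresser: volume 10+2=12, value 45+19=64
- dresser+sofa: volume 2+6=8, value 19+42=61
Best: $85.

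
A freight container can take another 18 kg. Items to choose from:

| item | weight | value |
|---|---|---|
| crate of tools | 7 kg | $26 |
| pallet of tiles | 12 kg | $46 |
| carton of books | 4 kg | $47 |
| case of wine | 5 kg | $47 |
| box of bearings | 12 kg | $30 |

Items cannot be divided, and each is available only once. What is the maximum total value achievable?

$120

Check high-value combinations within 18 kg:
- crate of tools+carton of books+case of wine: weight 7+4+5=16, value 26+47+47=120
- carton of books+case of wine: weight 4+5=9, value 47+47=94
- pallet of tiles+carton of books: weight 12+4=16, value 46+47=93
- pallet of tiles+case of wine: weight 12+5=17, value 46+47=93
Best: $120.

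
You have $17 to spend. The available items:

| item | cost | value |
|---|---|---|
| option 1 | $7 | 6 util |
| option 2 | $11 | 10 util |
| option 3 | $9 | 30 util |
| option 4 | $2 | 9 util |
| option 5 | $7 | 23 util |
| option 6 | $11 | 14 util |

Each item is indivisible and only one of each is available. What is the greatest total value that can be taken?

Check high-value combinations within $17:
- option 3+option 5: cost 9+7=16, value 30+23=53
- option 3+option 4: cost 9+2=11, value 30+9=39
- option 1+option 4+option 5: cost 7+2+7=16, value 6+9+23=38
Best: 53 util.

53 util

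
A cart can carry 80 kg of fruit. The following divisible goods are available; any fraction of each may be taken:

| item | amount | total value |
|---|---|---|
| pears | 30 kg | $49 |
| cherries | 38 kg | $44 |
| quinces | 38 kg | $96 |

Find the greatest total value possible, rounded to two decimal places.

158.89

Take in order of value per unit:
- quinces (96/38 per unit): all 38 → value 96, running total 96.00
- pears (49/30 per unit): all 30 → value 49, running total 145.00
- cherries (44/38 per unit): 12 of 38 → value 12×44/38 = 13.8947, running total 158.89
Total 158.89.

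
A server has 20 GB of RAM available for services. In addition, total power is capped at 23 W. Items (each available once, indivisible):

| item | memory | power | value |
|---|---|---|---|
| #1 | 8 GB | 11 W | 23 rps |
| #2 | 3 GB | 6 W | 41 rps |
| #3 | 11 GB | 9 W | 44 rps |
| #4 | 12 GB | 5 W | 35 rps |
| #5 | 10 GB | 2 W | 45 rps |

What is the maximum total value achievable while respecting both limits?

Feasible sets respecting both limits:
- #2+#5: memory 13, power 8, value 86
- #2+#3: memory 14, power 15, value 85
- #2+#4: memory 15, power 11, value 76
Best: 86 rps.

86 rps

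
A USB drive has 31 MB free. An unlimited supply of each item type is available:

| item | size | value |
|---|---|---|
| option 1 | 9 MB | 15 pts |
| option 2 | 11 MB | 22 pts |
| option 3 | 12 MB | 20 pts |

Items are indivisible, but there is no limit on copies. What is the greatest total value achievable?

Best value-per-unit is option 2 at 22/11; filling with it alone gives 2×22 = 44.
Optimal mix: 1×option 1 + 2×option 2 → size 31, value 59.

59 pts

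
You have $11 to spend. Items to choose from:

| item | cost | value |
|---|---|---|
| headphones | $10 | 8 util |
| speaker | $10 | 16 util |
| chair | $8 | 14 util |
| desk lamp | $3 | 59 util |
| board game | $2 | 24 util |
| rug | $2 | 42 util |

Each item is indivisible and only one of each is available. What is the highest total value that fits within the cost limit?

Check high-value combinations within $11:
- desk lamp+board game+rug: cost 3+2+2=7, value 59+24+42=125
- desk lamp+rug: cost 3+2=5, value 59+42=101
- desk lamp+board game: cost 3+2=5, value 59+24=83
- chair+desk lamp: cost 8+3=11, value 14+59=73
Best: 125 util.

125 util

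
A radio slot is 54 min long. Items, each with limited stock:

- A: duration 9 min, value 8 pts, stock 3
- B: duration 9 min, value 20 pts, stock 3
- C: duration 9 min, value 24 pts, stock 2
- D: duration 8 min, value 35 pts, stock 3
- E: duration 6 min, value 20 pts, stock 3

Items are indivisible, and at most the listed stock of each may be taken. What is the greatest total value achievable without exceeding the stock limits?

193 pts

Top feasible selections:
- 2×C + 3×D + 2×E: duration 54, value 193
- 1×C + 3×D + 3×E: duration 51, value 189
- 1×B + 1×C + 3×D + 2×E: duration 54, value 189
Best: 193 pts.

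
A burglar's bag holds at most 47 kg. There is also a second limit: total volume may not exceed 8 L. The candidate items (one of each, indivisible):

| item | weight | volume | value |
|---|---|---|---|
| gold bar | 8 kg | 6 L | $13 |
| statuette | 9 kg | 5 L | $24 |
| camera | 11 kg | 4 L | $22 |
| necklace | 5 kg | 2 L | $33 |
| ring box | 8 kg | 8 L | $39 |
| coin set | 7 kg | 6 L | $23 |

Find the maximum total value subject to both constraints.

Feasible sets respecting both limits:
- statuette+necklace: weight 14, volume 7, value 57
- necklace+coin set: weight 12, volume 8, value 56
- camera+necklace: weight 16, volume 6, value 55
- gold bar+necklace: weight 13, volume 8, value 46
Best: $57.

$57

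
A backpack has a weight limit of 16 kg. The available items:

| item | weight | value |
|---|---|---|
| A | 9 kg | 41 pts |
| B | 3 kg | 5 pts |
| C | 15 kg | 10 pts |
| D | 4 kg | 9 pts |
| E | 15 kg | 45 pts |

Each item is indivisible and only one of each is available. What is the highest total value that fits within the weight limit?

55 pts

Check high-value combinations within 16 kg:
- A+B+D: weight 9+3+4=16, value 41+5+9=55
- A+D: weight 9+4=13, value 41+9=50
- A+B: weight 9+3=12, value 41+5=46
- E: weight 15, value 45
- A: weight 9, value 41
Best: 55 pts.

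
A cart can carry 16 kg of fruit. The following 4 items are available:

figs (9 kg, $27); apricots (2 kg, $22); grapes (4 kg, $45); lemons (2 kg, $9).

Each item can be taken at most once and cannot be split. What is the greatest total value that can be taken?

$94

Check high-value combinations within 16 kg:
- figs+apricots+grapes: weight 9+2+4=15, value 27+22+45=94
- figs+grapes+lemons: weight 9+4+2=15, value 27+45+9=81
- apricots+grapes+lemons: weight 2+4+2=8, value 22+45+9=76
- figs+grapes: weight 9+4=13, value 27+45=72
Best: $94.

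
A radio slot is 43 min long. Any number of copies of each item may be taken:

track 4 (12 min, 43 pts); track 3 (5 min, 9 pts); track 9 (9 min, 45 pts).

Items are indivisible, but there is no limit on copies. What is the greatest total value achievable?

189 pts

Best value-per-unit is track 9 at 45/9; filling with it alone gives 4×45 = 180.
Optimal mix: 1×track 3 + 4×track 9 → duration 41, value 189.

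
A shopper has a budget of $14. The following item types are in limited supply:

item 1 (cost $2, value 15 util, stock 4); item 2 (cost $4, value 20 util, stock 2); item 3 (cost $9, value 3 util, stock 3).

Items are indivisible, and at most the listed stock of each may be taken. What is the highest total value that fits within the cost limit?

Top feasible selections:
- 3×item 1 + 2×item 2: cost 14, value 85
- 4×item 1 + 1×item 2: cost 12, value 80
- 2×item 1 + 2×item 2: cost 12, value 70
Best: 85 util.

85 util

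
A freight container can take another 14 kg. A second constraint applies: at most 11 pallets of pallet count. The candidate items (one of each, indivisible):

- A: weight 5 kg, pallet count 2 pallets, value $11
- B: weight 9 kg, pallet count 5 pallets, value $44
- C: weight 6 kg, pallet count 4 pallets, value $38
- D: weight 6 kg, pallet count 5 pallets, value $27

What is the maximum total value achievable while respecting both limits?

Feasible sets respecting both limits:
- C+D: weight 12, pallet count 9, value 65
- A+B: weight 14, pallet count 7, value 55
- A+C: weight 11, pallet count 6, value 49
Best: $65.

$65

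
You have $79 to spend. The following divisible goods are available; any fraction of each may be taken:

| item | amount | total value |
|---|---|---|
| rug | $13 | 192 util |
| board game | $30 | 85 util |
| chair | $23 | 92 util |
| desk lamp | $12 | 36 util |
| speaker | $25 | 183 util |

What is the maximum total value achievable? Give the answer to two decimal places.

Take in order of value per unit:
- rug (192/13 per unit): all 13 → value 192, running total 192.00
- speaker (183/25 per unit): all 25 → value 183, running total 375.00
- chair (92/23 per unit): all 23 → value 92, running total 467.00
- desk lamp (36/12 per unit): all 12 → value 36, running total 503.00
- board game (85/30 per unit): 6 of 30 → value 6×85/30 = 17.0000, running total 520.00
Total 520.00.

520.00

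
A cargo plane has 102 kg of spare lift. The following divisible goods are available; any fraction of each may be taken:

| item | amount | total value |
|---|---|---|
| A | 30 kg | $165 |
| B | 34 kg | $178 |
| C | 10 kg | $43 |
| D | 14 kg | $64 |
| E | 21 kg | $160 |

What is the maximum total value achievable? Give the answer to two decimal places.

579.90

Take in order of value per unit:
- E (160/21 per unit): all 21 → value 160, running total 160.00
- A (165/30 per unit): all 30 → value 165, running total 325.00
- B (178/34 per unit): all 34 → value 178, running total 503.00
- D (64/14 per unit): all 14 → value 64, running total 567.00
- C (43/10 per unit): 3 of 10 → value 3×43/10 = 12.9000, running total 579.90
Total 579.90.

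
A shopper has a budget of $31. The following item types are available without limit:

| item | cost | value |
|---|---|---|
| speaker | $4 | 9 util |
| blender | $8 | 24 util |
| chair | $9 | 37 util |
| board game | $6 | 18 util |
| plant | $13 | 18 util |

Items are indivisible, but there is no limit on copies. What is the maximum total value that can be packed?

120 util

Best value-per-unit is chair at 37/9; filling with it alone gives 3×37 = 111.
Optimal mix: 1×speaker + 3×chair → cost 31, value 120.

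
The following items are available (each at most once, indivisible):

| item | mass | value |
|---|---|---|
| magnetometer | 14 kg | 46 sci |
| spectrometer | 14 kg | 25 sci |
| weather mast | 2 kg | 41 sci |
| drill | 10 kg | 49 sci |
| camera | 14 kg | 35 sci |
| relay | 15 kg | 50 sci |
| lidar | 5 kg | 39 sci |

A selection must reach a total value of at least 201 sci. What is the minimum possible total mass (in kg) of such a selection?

Subsets with value ≥ 201, sorted by total mass:
- magnetometer+weather mast+drill+camera+lidar: mass 45, value 210
- magnetometer+weather mast+drill+relay+lidar: mass 46, value 225
- weather mast+drill+camera+relay+lidar: mass 46, value 214
Minimum mass: 45 kg.

45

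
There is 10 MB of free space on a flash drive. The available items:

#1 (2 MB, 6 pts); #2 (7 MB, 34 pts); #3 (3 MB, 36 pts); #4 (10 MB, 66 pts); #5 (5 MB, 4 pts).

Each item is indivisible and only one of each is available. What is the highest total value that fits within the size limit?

Check high-value combinations within 10 MB:
- #2+#3: size 7+3=10, value 34+36=70
- #4: size 10, value 66
- #1+#3+#5: size 2+3+5=10, value 6+36+4=46
Best: 70 pts.

70 pts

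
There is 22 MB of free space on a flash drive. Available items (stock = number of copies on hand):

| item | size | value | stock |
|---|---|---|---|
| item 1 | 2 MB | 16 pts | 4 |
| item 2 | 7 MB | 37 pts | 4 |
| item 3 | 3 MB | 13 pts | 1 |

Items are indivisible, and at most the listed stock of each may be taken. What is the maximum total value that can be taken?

138 pts

Best selections within size 22 and stock limits:
- 4×item 1 + 2×item 2: size 22, value 138
- 3×item 1 + 2×item 2: size 20, value 122
- 2×item 1 + 2×item 2 + 1×item 3: size 21, value 119
Best: 138 pts.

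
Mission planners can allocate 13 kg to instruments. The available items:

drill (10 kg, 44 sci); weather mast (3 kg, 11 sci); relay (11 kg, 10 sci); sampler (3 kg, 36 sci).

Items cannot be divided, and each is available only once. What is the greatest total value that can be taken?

Check high-value combinations within 13 kg:
- drill+sampler: mass 10+3=13, value 44+36=80
- drill+weather mast: mass 10+3=13, value 44+11=55
- weather mast+sampler: mass 3+3=6, value 11+36=47
Best: 80 sci.

80 sci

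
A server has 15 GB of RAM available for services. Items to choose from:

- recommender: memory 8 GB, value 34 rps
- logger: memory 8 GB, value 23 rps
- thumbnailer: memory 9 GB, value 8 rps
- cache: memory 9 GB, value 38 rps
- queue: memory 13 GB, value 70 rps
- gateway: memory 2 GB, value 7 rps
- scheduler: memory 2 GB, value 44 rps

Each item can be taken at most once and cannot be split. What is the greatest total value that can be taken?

114 rps

Check high-value combinations within 15 GB:
- queue+scheduler: memory 13+2=15, value 70+44=114
- cache+gateway+scheduler: memory 9+2+2=13, value 38+7+44=89
- recommender+gateway+scheduler: memory 8+2+2=12, value 34+7+44=85
- cache+scheduler: memory 9+2=11, value 38+44=82
Best: 114 rps.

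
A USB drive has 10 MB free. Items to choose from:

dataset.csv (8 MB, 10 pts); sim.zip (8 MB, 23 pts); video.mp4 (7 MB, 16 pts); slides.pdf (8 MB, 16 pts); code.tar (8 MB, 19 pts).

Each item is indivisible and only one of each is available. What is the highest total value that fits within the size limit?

Check high-value combinations within 10 MB:
- sim.zip: size 8, value 23
- code.tar: size 8, value 19
- video.mp4: size 7, value 16
Best: 23 pts.

23 pts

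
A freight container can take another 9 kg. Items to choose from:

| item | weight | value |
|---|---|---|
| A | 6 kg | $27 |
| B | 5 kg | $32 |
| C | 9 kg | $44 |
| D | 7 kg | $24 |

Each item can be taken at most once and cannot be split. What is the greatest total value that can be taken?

Check high-value combinations within 9 kg:
- C: weight 9, value 44
- B: weight 5, value 32
- A: weight 6, value 27
Best: $44.

$44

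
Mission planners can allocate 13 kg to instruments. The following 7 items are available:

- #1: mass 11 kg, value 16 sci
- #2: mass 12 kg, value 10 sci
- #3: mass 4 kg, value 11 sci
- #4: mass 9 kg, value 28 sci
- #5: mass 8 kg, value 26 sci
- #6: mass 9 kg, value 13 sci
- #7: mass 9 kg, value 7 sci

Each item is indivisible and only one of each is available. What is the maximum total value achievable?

39 sci

Check high-value combinations within 13 kg:
- #3+#4: mass 4+9=13, value 11+28=39
- #3+#5: mass 4+8=12, value 11+26=37
- #4: mass 9, value 28
- #5: mass 8, value 26
Best: 39 sci.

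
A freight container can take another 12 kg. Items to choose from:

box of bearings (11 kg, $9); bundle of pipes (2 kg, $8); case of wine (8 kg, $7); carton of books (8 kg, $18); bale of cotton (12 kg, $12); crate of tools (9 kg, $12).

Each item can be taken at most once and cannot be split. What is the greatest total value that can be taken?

$26

Check high-value combinations within 12 kg:
- bundle of pipes+carton of books: weight 2+8=10, value 8+18=26
- bundle of pipes+crate of tools: weight 2+9=11, value 8+12=20
- carton of books: weight 8, value 18
- bundle of pipes+case of wine: weight 2+8=10, value 8+7=15
- crate of tools: weight 9, value 12
Best: $26.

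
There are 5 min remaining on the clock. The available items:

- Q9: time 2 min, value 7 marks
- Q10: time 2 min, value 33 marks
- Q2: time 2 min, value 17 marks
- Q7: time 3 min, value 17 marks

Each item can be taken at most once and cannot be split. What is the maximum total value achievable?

Check high-value combinations within 5 min:
- Q10+Q2: time 2+2=4, value 33+17=50
- Q10+Q7: time 2+3=5, value 33+17=50
- Q9+Q10: time 2+2=4, value 7+33=40
- Q2+Q7: time 2+3=5, value 17+17=34
- Q10: time 2, value 33
Best: 50 marks.

50 marks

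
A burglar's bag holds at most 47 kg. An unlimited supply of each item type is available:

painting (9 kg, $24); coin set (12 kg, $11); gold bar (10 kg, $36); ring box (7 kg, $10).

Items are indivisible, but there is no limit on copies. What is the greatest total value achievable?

$154

Best value-per-unit is gold bar at 36/10; filling with it alone gives 4×36 = 144.
Optimal mix: 4×gold bar + 1×ring box → weight 47, value 154.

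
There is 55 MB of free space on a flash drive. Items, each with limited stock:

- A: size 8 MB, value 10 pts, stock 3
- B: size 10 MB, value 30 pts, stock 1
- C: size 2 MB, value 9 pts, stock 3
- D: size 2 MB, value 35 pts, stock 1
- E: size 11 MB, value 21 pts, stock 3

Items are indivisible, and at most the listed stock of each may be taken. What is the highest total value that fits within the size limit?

Top feasible selections:
- 1×B + 3×C + 1×D + 3×E: size 51, value 155
- 1×A + 1×B + 1×C + 1×D + 3×E: size 55, value 147
- 1×B + 2×C + 1×D + 3×E: size 49, value 146
Best: 155 pts.

155 pts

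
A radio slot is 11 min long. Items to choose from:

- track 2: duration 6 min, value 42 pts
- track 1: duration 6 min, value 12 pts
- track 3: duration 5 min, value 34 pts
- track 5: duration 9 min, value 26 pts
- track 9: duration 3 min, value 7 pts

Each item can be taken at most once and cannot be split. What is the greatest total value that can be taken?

76 pts

Check high-value combinations within 11 min:
- track 2+track 3: duration 6+5=11, value 42+34=76
- track 2+track 9: duration 6+3=9, value 42+7=49
- track 1+track 3: duration 6+5=11, value 12+34=46
- track 2: duration 6, value 42
Best: 76 pts.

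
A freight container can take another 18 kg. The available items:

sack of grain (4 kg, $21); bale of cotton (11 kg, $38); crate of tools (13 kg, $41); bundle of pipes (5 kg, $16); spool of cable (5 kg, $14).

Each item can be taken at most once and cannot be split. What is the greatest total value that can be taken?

$62

Check high-value combinations within 18 kg:
- sack of grain+crate of tools: weight 4+13=17, value 21+41=62
- sack of grain+bale of cotton: weight 4+11=15, value 21+38=59
- crate of tools+bundle of pipes: weight 13+5=18, value 41+16=57
- crate of tools+spool of cable: weight 13+5=18, value 41+14=55
Best: $62.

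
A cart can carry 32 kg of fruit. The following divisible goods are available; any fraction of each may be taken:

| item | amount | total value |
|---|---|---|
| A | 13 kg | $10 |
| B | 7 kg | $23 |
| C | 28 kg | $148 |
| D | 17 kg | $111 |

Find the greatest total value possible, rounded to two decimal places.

Take in order of value per unit:
- D (111/17 per unit): all 17 → value 111, running total 111.00
- C (148/28 per unit): 15 of 28 → value 15×148/28 = 79.2857, running total 190.29
Total 190.29.

190.29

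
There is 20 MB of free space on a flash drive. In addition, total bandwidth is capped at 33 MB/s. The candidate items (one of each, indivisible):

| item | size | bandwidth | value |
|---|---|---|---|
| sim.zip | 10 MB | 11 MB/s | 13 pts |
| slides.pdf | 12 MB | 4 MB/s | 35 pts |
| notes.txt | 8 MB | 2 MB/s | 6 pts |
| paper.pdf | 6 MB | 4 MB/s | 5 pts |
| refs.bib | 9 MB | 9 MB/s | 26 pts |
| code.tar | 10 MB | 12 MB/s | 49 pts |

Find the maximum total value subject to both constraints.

Feasible sets respecting both limits:
- refs.bib+code.tar: size 19, bandwidth 21, value 75
- sim.zip+code.tar: size 20, bandwidth 23, value 62
- notes.txt+code.tar: size 18, bandwidth 14, value 55
- paper.pdf+code.tar: size 16, bandwidth 16, value 54
Best: 75 pts.

75 pts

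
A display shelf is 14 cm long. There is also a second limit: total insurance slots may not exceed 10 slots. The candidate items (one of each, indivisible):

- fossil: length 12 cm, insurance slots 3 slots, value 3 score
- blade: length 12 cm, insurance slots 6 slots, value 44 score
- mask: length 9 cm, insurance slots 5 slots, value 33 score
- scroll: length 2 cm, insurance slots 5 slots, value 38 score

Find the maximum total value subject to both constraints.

Feasible sets respecting both limits:
- mask+scroll: length 11, insurance slots 10, value 71
- blade: length 12, insurance slots 6, value 44
- fossil+scroll: length 14, insurance slots 8, value 41
Best: 71 score.

71 score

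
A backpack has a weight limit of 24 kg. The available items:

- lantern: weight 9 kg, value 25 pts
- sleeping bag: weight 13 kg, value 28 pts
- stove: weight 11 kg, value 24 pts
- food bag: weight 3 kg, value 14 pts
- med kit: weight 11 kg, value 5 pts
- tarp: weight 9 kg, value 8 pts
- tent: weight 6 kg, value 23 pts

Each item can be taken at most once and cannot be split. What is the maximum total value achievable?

Check high-value combinations within 24 kg:
- sleeping bag+food bag+tent: weight 13+3+6=22, value 28+14+23=65
- lantern+stove+food bag: weight 9+11+3=23, value 25+24+14=63
- lantern+food bag+tent: weight 9+3+6=18, value 25+14+23=62
- stove+food bag+tent: weight 11+3+6=20, value 24+14+23=61
- lantern+tarp+tent: weight 9+9+6=24, value 25+8+23=56
Best: 65 pts.

65 pts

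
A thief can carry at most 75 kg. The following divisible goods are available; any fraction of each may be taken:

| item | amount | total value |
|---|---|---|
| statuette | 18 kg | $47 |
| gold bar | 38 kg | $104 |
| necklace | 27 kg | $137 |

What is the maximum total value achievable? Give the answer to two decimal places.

Take in order of value per unit:
- necklace (137/27 per unit): all 27 → value 137, running total 137.00
- gold bar (104/38 per unit): all 38 → value 104, running total 241.00
- statuette (47/18 per unit): 10 of 18 → value 10×47/18 = 26.1111, running total 267.11
Total 267.11.

267.11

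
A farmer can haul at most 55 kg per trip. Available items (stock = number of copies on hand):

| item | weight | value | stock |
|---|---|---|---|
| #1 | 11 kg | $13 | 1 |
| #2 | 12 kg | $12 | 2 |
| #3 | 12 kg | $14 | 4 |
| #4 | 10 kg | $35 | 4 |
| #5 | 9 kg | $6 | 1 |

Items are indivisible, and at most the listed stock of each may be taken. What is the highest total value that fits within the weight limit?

$154

Best selections within weight 55 and stock limits:
- 1×#3 + 4×#4: weight 52, value 154
- 1×#1 + 4×#4: weight 51, value 153
Best: $154.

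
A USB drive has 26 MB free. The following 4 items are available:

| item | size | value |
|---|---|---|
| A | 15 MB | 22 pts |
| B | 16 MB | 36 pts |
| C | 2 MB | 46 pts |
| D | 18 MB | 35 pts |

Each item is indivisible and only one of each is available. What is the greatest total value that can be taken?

Check high-value combinations within 26 MB:
- B+C: size 16+2=18, value 36+46=82
- C+D: size 2+18=20, value 46+35=81
- A+C: size 15+2=17, value 22+46=68
Best: 82 pts.

82 pts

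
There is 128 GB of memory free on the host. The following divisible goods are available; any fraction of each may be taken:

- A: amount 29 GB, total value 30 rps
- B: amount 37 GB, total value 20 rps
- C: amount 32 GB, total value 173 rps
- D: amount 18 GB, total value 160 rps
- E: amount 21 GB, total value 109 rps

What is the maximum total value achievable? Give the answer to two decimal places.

Take in order of value per unit:
- D (160/18 per unit): all 18 → value 160, running total 160.00
- C (173/32 per unit): all 32 → value 173, running total 333.00
- E (109/21 per unit): all 21 → value 109, running total 442.00
- A (30/29 per unit): all 29 → value 30, running total 472.00
- B (20/37 per unit): 28 of 37 → value 28×20/37 = 15.1351, running total 487.14
Total 487.14.

487.14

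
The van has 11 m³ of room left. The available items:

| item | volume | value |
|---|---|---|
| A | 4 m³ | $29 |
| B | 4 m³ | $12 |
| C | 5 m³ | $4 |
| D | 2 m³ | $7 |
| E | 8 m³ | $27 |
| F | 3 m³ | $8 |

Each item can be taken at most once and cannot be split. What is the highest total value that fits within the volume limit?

$49

Check high-value combinations within 11 m³:
- A+B+F: volume 4+4+3=11, value 29+12+8=49
- A+B+D: volume 4+4+2=10, value 29+12+7=48
- A+D+F: volume 4+2+3=9, value 29+7+8=44
- A+B: volume 4+4=8, value 29+12=41
Best: $49.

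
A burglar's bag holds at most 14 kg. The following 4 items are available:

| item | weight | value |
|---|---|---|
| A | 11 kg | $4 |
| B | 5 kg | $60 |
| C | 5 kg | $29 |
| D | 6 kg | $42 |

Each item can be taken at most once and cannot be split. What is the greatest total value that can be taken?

$102

Check high-value combinations within 14 kg:
- B+D: weight 5+6=11, value 60+42=102
- B+C: weight 5+5=10, value 60+29=89
- C+D: weight 5+6=11, value 29+42=71
Best: $102.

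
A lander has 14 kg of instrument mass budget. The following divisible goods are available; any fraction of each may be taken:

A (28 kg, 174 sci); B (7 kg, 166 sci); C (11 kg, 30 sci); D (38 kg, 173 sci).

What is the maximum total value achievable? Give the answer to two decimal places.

209.50

Take in order of value per unit:
- B (166/7 per unit): all 7 → value 166, running total 166.00
- A (174/28 per unit): 7 of 28 → value 7×174/28 = 43.5000, running total 209.50
Total 209.50.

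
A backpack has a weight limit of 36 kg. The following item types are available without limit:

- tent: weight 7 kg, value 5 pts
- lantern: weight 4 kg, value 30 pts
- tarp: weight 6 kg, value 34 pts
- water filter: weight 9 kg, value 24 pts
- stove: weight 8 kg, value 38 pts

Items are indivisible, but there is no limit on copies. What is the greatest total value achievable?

Best value-per-unit is lantern at 30/4, and filling with it alone uses weight 9×4=36. No mix of the others beats 9×30 = 270.

270 pts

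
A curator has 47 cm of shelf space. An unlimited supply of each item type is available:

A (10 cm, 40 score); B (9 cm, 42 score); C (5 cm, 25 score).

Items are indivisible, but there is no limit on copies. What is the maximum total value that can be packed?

226 score

Best value-per-unit is C at 25/5; filling with it alone gives 9×25 = 225.
Optimal mix: 3×B + 4×C → length 47, value 226.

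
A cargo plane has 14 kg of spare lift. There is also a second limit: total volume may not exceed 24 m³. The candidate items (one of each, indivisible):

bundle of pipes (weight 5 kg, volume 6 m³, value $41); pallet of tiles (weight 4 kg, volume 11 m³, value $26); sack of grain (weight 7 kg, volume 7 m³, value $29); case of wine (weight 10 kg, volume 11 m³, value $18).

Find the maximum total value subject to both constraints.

Feasible sets respecting both limits:
- bundle of pipes+sack of grain: weight 12, volume 13, value 70
- bundle of pipes+pallet of tiles: weight 9, volume 17, value 67
- pallet of tiles+sack of grain: weight 11, volume 18, value 55
Best: $70.

$70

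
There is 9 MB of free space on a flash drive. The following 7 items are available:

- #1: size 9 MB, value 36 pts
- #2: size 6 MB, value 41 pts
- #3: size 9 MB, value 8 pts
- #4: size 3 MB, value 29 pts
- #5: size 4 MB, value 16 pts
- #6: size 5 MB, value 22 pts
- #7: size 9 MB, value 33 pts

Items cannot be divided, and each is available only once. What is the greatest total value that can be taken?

Check high-value combinations within 9 MB:
- #2+#4: size 6+3=9, value 41+29=70
- #4+#6: size 3+5=8, value 29+22=51
- #4+#5: size 3+4=7, value 29+16=45
- #2: size 6, value 41
- #5+#6: size 4+5=9, value 16+22=38
Best: 70 pts.

70 pts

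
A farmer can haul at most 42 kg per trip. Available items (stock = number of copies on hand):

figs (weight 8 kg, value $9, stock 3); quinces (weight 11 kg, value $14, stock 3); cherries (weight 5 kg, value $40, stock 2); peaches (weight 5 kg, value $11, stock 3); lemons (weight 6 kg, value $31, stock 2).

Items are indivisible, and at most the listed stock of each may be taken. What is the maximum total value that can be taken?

$175

Top feasible selections:
- 2×cherries + 3×peaches + 2×lemons: weight 37, value 175
- 1×figs + 2×cherries + 2×peaches + 2×lemons: weight 40, value 173
- 1×quinces + 2×cherries + 1×peaches + 2×lemons: weight 38, value 167
- 1×figs + 1×quinces + 2×cherries + 2×lemons: weight 41, value 165
Best: $175.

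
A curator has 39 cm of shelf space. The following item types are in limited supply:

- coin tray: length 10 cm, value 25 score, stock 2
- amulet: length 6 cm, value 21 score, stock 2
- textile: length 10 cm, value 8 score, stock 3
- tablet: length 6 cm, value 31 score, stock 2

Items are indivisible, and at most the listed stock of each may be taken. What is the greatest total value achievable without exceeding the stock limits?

133 score

Top feasible selections:
- 2×coin tray + 1×amulet + 2×tablet: length 38, value 133
- 1×coin tray + 2×amulet + 2×tablet: length 34, value 129
- 2×coin tray + 2×amulet + 1×tablet: length 38, value 123
- 1×coin tray + 1×amulet + 1×textile + 2×tablet: length 38, value 116
Best: 133 score.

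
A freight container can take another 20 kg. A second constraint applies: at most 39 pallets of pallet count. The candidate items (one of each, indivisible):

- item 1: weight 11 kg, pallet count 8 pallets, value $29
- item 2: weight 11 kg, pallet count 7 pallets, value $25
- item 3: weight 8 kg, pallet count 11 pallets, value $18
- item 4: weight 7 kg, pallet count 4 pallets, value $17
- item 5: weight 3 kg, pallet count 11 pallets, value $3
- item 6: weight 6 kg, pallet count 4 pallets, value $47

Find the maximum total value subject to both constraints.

Feasible sets respecting both limits:
- item 1+item 5+item 6: weight 20, pallet count 23, value 79
- item 1+item 6: weight 17, pallet count 12, value 76
- item 2+item 5+item 6: weight 20, pallet count 22, value 75
- item 2+item 6: weight 17, pallet count 11, value 72
Best: $79.

$79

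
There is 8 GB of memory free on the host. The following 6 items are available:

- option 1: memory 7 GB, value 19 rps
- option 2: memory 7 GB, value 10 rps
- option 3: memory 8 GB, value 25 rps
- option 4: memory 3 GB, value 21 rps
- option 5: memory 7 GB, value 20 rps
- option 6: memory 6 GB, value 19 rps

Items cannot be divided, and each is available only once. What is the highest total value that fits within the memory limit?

This is a 0/1 knapsack; check combinations near the capacity.
- option 3: memory 8, value 25
- option 4: memory 3, value 21
- option 5: memory 7, value 20
- option 6: memory 6, value 19
- option 1: memory 7, value 19
Best: 25 rps.

25 rps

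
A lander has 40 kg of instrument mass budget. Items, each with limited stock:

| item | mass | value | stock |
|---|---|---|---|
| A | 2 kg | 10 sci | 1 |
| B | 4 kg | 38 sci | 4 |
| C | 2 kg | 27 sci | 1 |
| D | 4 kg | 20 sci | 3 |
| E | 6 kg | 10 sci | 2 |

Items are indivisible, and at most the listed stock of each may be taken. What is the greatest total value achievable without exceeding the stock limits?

Top feasible selections:
- 1×A + 4×B + 1×C + 3×D + 1×E: mass 38, value 259
- 1×A + 4×B + 1×C + 3×D: mass 32, value 249
Best: 259 sci.

259 sci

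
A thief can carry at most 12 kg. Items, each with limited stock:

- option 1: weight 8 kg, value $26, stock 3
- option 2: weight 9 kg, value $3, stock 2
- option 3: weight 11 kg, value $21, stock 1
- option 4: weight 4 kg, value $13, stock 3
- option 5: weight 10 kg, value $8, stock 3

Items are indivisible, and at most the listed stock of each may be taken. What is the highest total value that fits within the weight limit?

$39

Top feasible selections:
- 3×option 4: weight 12, value 39
- 1×option 1 + 1×option 4: weight 12, value 39
- 2×option 4: weight 8, value 26
Best: $39.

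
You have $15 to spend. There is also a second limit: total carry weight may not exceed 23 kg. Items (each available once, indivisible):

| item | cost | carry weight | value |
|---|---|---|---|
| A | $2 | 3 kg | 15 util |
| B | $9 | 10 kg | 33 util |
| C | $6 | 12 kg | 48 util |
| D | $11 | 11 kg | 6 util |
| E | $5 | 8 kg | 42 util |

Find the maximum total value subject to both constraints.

Feasible sets respecting both limits:
- A+C+E: cost 13, carry weight 23, value 105
- C+E: cost 11, carry weight 20, value 90
- B+C: cost 15, carry weight 22, value 81
Best: 105 util.

105 util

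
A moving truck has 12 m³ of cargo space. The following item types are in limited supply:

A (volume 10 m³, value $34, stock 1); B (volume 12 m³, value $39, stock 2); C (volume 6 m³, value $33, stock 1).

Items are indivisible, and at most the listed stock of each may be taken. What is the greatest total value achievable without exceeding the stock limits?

$39

Top feasible selections:
- 1×B: volume 12, value 39
- 1×A: volume 10, value 34
- 1×C: volume 6, value 33
Best: $39.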